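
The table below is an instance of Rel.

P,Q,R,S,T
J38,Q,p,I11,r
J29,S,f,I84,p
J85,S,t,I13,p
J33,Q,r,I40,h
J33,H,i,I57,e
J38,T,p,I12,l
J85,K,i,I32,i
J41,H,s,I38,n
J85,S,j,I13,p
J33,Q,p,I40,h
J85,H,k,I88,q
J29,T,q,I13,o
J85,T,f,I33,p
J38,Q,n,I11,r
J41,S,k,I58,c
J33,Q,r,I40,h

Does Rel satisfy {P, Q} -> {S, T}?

Yes

(P=J38, Q=Q): 2 rows → {S,T} = (I11, r), (I11, r) ✓
(P=J29, Q=S): 1 row → {S,T} = (I84, p) ✓
(P=J85, Q=S): 2 rows → {S,T} = (I13, p), (I13, p) ✓
(P=J33, Q=Q): 3 rows → {S,T} = (I40, h), (I40, h), (I40, h) ✓
(P=J33, Q=H): 1 row → {S,T} = (I57, e) ✓
(P=J38, Q=T): 1 row → {S,T} = (I12, l) ✓
(P=J85, Q=K): 1 row → {S,T} = (I32, i) ✓
(P=J41, Q=H): 1 row → {S,T} = (I38, n) ✓
(P=J85, Q=H): 1 row → {S,T} = (I88, q) ✓
(P=J29, Q=T): 1 row → {S,T} = (I13, o) ✓
(P=J85, Q=T): 1 row → {S,T} = (I33, p) ✓
(P=J41, Q=S): 1 row → {S,T} = (I58, c) ✓
Every {P, Q} value is associated with a single {S, T} value, so {P, Q} -> {S, T} holds.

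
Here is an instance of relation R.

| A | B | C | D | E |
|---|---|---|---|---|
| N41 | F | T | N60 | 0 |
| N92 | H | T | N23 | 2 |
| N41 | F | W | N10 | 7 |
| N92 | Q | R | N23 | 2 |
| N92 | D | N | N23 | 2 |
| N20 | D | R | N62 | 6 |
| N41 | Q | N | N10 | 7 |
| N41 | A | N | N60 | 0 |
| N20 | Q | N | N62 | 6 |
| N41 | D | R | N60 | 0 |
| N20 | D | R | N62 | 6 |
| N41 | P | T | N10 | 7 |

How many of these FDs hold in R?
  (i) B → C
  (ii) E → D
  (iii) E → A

(i) B → C: B=F: 2 rows → C takes values {T, W} — violation; B=Q: 3 rows → C takes values {R, N} — violation; B=D: 4 rows → C takes values {N, R} — violation — fails.
(ii) E → D: every LHS value maps to a single RHS value — holds.
(iii) E → A: every LHS value maps to a single RHS value — holds.
2 of the 3 dependencies hold.

2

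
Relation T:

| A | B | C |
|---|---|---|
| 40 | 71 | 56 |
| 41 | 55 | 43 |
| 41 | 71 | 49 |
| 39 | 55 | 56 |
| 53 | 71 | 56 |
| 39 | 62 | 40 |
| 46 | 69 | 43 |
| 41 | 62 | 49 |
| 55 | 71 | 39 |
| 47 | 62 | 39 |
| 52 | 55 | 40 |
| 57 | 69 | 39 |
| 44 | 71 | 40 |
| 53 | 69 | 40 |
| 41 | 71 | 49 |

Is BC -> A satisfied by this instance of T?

No

(B=71, C=56): 2 rows → A takes values {40, 53} — violation
(B=55, C=43): 1 row → A = 41 ✓
(B=71, C=49): 2 rows → A = 41, 41 ✓
(B=55, C=56): 1 row → A = 39 ✓
(B=62, C=40): 1 row → A = 39 ✓
(B=69, C=43): 1 row → A = 46 ✓
(B=62, C=49): 1 row → A = 41 ✓
(B=71, C=39): 1 row → A = 55 ✓
(B=62, C=39): 1 row → A = 47 ✓
(B=55, C=40): 1 row → A = 52 ✓
(B=69, C=39): 1 row → A = 57 ✓
(B=71, C=40): 1 row → A = 44 ✓
(B=69, C=40): 1 row → A = 53 ✓
Two rows agree on BC but differ on A, so BC -> A does not hold.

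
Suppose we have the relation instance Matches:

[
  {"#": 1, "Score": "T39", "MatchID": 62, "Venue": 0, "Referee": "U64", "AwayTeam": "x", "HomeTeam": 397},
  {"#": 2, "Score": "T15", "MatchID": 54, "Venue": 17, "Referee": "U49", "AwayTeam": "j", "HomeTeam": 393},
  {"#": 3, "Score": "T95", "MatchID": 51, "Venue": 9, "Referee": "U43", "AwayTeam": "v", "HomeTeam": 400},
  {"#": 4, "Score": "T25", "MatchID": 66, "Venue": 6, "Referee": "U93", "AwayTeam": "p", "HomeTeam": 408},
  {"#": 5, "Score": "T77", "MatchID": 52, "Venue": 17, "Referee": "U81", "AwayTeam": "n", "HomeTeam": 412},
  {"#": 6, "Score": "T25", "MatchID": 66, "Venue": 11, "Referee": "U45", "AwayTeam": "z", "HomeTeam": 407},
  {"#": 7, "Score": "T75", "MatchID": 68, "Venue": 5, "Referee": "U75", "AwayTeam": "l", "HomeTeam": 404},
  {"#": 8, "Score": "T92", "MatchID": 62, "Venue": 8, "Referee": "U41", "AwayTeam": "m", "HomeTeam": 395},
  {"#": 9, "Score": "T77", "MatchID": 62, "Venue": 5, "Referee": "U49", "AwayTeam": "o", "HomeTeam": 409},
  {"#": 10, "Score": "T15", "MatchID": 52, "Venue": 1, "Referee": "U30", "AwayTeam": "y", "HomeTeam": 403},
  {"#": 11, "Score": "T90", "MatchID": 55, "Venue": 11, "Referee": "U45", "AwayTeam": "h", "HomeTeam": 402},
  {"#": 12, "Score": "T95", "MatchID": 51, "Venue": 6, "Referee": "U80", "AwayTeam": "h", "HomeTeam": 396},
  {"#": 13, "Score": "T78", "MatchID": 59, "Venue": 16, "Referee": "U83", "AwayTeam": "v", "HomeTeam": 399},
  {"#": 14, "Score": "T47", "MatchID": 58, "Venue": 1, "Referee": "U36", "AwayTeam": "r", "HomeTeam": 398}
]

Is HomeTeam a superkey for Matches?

All 14 rows have distinct HomeTeam values, so HomeTeam → (all attributes) holds and HomeTeam is a superkey.

Yes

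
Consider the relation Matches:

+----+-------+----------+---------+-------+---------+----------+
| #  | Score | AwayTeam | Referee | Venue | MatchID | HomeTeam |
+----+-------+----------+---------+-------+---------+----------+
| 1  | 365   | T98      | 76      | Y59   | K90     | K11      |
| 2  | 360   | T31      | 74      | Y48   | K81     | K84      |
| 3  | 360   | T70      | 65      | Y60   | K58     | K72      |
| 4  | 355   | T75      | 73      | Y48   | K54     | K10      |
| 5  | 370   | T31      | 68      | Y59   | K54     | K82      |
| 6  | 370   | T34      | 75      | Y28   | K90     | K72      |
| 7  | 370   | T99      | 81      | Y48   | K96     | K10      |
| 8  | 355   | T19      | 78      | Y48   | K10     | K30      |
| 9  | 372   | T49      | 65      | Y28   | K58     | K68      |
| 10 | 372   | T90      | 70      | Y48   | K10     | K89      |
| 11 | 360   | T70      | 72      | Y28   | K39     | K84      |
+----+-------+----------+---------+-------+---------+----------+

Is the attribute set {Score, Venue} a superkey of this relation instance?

No

Rows 4 and 8 have the same {Score, Venue} value (Score=355, Venue=Y48) but are distinct tuples, so {Score, Venue} does not determine every attribute — not a superkey.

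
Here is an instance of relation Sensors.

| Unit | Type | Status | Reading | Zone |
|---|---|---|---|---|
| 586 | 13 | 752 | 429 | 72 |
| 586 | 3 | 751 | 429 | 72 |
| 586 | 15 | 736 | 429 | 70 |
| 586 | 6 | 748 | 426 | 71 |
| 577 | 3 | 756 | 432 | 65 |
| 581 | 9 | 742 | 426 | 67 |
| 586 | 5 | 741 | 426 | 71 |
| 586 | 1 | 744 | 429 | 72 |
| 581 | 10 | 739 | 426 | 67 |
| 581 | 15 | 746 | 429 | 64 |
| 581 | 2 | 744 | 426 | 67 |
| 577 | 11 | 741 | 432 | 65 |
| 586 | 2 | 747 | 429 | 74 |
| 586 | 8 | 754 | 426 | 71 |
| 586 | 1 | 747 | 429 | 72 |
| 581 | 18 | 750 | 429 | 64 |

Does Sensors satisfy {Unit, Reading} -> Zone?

(Unit=586, Reading=429): 6 rows → Zone takes values {72, 70, 74} — violation
(Unit=586, Reading=426): 3 rows → Zone = 71, 71, 71 ✓
(Unit=577, Reading=432): 2 rows → Zone = 65, 65 ✓
(Unit=581, Reading=426): 3 rows → Zone = 67, 67, 67 ✓
(Unit=581, Reading=429): 2 rows → Zone = 64, 64 ✓
Two rows agree on {Unit, Reading} but differ on Zone, so {Unit, Reading} -> Zone does not hold.

No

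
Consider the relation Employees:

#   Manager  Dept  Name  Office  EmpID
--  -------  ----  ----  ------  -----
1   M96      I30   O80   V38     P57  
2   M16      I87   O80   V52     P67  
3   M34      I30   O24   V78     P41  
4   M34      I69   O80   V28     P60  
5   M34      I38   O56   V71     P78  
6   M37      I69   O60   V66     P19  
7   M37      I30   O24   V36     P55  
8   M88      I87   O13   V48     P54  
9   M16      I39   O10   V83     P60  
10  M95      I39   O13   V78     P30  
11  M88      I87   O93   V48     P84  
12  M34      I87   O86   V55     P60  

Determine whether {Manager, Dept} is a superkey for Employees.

No

Rows 8 and 11 have the same {Manager, Dept} value (Manager=M88, Dept=I87) but are distinct tuples, so {Manager, Dept} does not determine every attribute — not a superkey.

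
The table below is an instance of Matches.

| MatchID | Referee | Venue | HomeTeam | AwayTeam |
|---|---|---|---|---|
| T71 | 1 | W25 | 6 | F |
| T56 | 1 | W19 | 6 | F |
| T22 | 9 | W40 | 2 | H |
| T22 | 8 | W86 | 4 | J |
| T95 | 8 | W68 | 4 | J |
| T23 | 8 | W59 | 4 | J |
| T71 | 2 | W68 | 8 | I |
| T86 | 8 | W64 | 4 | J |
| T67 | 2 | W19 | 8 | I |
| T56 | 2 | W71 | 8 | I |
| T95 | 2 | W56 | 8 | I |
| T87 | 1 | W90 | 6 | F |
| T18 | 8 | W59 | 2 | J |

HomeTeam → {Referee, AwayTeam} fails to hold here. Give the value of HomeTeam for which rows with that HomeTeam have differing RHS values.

2

HomeTeam=6: 3 rows → {Referee,AwayTeam} = (1, F), (1, F), (1, F) ✓
HomeTeam=2: 2 rows → {Referee,AwayTeam} takes values {(9, H), (8, J)} — violation
HomeTeam=4: 4 rows → {Referee,AwayTeam} = (8, J), (8, J), (8, J), (8, J) ✓
HomeTeam=8: 4 rows → {Referee,AwayTeam} = (2, I), (2, I), (2, I), (2, I) ✓
The only HomeTeam value with inconsistent RHS is HomeTeam=2.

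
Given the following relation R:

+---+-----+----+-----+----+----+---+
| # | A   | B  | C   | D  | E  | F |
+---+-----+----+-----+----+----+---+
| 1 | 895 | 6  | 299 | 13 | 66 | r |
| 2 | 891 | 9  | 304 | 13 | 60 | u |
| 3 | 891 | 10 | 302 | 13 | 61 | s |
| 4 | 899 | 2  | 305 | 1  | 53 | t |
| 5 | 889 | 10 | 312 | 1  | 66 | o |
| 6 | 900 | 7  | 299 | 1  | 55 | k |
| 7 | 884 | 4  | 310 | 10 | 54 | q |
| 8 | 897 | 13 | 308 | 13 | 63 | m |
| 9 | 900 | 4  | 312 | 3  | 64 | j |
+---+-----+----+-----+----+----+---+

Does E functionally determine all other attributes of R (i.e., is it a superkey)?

Rows 1 and 5 have the same E value E=66 but are distinct tuples, so E does not determine every attribute — not a superkey.

No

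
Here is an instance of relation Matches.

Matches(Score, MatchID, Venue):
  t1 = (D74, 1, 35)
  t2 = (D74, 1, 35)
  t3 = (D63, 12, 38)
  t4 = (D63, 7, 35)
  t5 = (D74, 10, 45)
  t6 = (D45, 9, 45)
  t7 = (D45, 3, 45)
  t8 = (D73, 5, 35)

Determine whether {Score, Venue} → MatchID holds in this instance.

(Score=D74, Venue=35): rows 1, 2 → MatchID = 1, 1 ✓
(Score=D63, Venue=38): row 3 → MatchID = 12 ✓
(Score=D63, Venue=35): row 4 → MatchID = 7 ✓
(Score=D74, Venue=45): row 5 → MatchID = 10 ✓
(Score=D45, Venue=45): rows 6, 7 → MatchID takes values {9, 3} — violation
(Score=D73, Venue=35): row 8 → MatchID = 5 ✓
Two rows agree on {Score, Venue} but differ on MatchID, so {Score, Venue} → MatchID does not hold.

No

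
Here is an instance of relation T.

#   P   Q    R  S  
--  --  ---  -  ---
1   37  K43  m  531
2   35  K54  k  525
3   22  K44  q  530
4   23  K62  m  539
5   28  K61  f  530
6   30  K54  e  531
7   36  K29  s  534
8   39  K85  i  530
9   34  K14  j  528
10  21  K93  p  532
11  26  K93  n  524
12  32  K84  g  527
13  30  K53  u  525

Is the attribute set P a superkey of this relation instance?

No

Rows 6 and 13 have the same P value P=30 but are distinct tuples, so P does not determine every attribute — not a superkey.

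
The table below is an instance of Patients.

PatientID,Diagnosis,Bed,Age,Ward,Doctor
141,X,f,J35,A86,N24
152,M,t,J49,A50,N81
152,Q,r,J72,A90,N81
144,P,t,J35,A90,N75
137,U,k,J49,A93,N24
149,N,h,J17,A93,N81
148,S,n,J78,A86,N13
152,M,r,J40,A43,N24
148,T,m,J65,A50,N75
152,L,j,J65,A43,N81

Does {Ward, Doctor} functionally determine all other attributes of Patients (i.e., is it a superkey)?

Yes

All 10 rows have distinct {Ward, Doctor} values, so {Ward, Doctor} → (all attributes) holds and {Ward, Doctor} is a superkey.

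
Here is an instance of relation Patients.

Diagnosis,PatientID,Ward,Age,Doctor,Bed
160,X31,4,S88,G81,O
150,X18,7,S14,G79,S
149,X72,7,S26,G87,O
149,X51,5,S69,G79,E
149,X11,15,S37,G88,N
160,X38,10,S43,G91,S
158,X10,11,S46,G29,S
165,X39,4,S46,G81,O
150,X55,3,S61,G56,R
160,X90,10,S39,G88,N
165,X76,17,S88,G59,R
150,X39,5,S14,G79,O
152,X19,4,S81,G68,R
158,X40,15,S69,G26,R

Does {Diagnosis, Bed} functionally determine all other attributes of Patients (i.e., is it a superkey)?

All 14 rows have distinct {Diagnosis, Bed} values, so {Diagnosis, Bed} → (all attributes) holds and {Diagnosis, Bed} is a superkey.

Yes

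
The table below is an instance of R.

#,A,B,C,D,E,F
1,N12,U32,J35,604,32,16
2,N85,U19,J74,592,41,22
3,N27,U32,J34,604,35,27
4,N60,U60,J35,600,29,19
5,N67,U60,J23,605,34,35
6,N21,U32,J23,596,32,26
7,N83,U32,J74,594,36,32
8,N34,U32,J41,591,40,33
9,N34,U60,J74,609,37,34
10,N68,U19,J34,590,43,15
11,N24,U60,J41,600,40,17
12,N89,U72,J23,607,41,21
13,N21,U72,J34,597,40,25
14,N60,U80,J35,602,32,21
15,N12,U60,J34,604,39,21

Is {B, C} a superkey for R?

All 15 rows have distinct {B, C} values, so {B, C} → (all attributes) holds and {B, C} is a superkey.

Yes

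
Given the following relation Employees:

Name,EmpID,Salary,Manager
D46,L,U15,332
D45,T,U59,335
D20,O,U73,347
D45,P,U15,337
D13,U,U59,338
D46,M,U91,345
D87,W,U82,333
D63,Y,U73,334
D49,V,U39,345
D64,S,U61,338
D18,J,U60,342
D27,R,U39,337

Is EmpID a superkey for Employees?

All 12 rows have distinct EmpID values, so EmpID → (all attributes) holds and EmpID is a superkey.

Yes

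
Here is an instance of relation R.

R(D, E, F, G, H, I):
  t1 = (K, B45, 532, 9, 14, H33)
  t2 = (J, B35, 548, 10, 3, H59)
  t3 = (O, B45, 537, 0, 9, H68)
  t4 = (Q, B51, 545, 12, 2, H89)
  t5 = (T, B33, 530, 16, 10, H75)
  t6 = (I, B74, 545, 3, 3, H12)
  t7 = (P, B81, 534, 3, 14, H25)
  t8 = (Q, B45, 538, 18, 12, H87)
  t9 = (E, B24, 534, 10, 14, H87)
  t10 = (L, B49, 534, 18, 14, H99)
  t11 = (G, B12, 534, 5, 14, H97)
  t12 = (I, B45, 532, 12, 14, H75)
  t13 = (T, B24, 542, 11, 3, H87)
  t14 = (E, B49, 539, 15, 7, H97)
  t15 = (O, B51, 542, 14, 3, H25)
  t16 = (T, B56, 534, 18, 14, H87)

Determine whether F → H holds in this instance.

No

F=532: rows 1, 12 → H = 14, 14 ✓
F=548: row 2 → H = 3 ✓
F=537: row 3 → H = 9 ✓
F=545: rows 4, 6 → H takes values {2, 3} — violation
F=530: row 5 → H = 10 ✓
F=534: rows 7, 9, 10, 11, 16 → H = 14, 14, 14, 14, 14 ✓
F=538: row 8 → H = 12 ✓
F=542: rows 13, 15 → H = 3, 3 ✓
F=539: row 14 → H = 7 ✓
Two rows agree on F but differ on H, so F → H does not hold.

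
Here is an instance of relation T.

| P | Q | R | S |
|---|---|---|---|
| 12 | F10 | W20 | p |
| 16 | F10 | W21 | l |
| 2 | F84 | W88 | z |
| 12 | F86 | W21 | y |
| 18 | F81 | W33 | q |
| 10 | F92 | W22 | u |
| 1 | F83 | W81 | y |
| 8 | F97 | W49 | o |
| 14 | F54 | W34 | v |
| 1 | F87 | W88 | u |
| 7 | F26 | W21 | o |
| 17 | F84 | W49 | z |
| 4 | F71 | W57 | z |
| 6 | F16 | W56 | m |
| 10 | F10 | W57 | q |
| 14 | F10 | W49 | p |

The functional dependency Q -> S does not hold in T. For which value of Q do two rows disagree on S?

Q=F10: 4 rows → S takes values {p, l, q} — violation
Q=F84: 2 rows → S = z, z ✓
Q=F86: 1 row → S = y ✓
Q=F81: 1 row → S = q ✓
Q=F92: 1 row → S = u ✓
Q=F83: 1 row → S = y ✓
Q=F97: 1 row → S = o ✓
Q=F54: 1 row → S = v ✓
Q=F87: 1 row → S = u ✓
Q=F26: 1 row → S = o ✓
Q=F71: 1 row → S = z ✓
Q=F16: 1 row → S = m ✓
The only Q value with inconsistent S is Q=F10.

F10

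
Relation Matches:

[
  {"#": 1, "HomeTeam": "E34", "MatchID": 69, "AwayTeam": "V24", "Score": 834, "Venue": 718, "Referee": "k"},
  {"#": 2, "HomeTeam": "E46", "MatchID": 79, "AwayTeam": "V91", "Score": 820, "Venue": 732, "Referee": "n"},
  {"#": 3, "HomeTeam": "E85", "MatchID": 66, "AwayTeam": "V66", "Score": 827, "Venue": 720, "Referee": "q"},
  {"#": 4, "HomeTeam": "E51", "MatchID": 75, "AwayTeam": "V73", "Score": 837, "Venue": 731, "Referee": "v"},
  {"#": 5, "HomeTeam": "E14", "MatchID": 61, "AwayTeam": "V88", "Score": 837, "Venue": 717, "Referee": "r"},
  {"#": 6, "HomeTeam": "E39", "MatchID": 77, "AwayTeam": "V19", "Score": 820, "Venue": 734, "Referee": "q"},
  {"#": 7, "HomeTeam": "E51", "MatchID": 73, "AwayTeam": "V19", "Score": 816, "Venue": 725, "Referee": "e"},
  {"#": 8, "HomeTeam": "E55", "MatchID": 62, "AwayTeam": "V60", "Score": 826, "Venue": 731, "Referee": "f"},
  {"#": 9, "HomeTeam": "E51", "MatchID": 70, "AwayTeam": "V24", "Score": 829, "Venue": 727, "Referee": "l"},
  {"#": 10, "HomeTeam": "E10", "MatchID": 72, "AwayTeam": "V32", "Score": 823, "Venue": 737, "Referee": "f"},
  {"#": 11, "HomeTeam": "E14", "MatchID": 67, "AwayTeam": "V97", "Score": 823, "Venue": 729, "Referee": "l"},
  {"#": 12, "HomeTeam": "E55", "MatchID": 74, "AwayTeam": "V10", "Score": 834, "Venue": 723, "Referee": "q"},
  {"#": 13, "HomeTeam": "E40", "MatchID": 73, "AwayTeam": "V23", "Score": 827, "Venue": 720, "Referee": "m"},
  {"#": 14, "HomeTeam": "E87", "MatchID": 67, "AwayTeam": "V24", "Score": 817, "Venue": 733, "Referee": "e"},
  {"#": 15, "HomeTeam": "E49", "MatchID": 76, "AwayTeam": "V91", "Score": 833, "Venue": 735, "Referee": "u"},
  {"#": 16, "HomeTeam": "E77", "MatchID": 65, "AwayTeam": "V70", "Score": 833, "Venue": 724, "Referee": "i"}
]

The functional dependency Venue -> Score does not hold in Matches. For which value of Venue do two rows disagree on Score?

731

Venue=718: row 1 → Score = 834 ✓
Venue=732: row 2 → Score = 820 ✓
Venue=720: rows 3, 13 → Score = 827, 827 ✓
Venue=731: rows 4, 8 → Score takes values {837, 826} — violation
Venue=717: row 5 → Score = 837 ✓
Venue=734: row 6 → Score = 820 ✓
Venue=725: row 7 → Score = 816 ✓
Venue=727: row 9 → Score = 829 ✓
Venue=737: row 10 → Score = 823 ✓
Venue=729: row 11 → Score = 823 ✓
Venue=723: row 12 → Score = 834 ✓
Venue=733: row 14 → Score = 817 ✓
Venue=735: row 15 → Score = 833 ✓
Venue=724: row 16 → Score = 833 ✓
The only Venue value with inconsistent Score is Venue=731.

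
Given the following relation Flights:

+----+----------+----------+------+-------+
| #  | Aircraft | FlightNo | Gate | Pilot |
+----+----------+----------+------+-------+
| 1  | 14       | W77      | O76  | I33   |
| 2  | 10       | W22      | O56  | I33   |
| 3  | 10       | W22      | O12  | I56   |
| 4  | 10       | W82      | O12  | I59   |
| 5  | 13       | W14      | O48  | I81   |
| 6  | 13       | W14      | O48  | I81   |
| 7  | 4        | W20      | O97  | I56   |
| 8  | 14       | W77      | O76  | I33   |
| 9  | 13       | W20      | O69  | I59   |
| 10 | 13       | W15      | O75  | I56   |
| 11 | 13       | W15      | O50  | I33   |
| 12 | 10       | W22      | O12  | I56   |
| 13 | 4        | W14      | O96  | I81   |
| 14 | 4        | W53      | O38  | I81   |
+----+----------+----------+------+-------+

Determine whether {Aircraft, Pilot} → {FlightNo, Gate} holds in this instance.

No

(Aircraft=14, Pilot=I33): rows 1, 8 → {FlightNo,Gate} = (W77, O76), (W77, O76) ✓
(Aircraft=10, Pilot=I33): row 2 → {FlightNo,Gate} = (W22, O56) ✓
(Aircraft=10, Pilot=I56): rows 3, 12 → {FlightNo,Gate} = (W22, O12), (W22, O12) ✓
(Aircraft=10, Pilot=I59): row 4 → {FlightNo,Gate} = (W82, O12) ✓
(Aircraft=13, Pilot=I81): rows 5, 6 → {FlightNo,Gate} = (W14, O48), (W14, O48) ✓
(Aircraft=4, Pilot=I56): row 7 → {FlightNo,Gate} = (W20, O97) ✓
(Aircraft=13, Pilot=I59): row 9 → {FlightNo,Gate} = (W20, O69) ✓
(Aircraft=13, Pilot=I56): row 10 → {FlightNo,Gate} = (W15, O75) ✓
(Aircraft=13, Pilot=I33): row 11 → {FlightNo,Gate} = (W15, O50) ✓
(Aircraft=4, Pilot=I81): rows 13, 14 → {FlightNo,Gate} takes values {(W14, O96), (W53, O38)} — violation
Two rows agree on {Aircraft, Pilot} but differ on {FlightNo, Gate}, so {Aircraft, Pilot} → {FlightNo, Gate} does not hold.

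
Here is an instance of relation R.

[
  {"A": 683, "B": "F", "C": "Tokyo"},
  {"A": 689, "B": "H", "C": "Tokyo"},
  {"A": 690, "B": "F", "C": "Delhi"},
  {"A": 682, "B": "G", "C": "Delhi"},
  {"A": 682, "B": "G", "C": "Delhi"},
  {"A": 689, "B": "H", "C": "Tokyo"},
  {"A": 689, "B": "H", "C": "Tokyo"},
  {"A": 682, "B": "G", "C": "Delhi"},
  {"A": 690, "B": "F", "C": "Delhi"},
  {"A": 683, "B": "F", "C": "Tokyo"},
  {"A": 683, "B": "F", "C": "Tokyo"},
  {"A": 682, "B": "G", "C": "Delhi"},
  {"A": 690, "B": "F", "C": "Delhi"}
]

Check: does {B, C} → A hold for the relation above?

(B=F, C=Tokyo): 3 rows → A = 683, 683, 683 ✓
(B=H, C=Tokyo): 3 rows → A = 689, 689, 689 ✓
(B=F, C=Delhi): 3 rows → A = 690, 690, 690 ✓
(B=G, C=Delhi): 4 rows → A = 682, 682, 682, 682 ✓
Every {B, C} value is associated with a single A value, so {B, C} → A holds.

Yes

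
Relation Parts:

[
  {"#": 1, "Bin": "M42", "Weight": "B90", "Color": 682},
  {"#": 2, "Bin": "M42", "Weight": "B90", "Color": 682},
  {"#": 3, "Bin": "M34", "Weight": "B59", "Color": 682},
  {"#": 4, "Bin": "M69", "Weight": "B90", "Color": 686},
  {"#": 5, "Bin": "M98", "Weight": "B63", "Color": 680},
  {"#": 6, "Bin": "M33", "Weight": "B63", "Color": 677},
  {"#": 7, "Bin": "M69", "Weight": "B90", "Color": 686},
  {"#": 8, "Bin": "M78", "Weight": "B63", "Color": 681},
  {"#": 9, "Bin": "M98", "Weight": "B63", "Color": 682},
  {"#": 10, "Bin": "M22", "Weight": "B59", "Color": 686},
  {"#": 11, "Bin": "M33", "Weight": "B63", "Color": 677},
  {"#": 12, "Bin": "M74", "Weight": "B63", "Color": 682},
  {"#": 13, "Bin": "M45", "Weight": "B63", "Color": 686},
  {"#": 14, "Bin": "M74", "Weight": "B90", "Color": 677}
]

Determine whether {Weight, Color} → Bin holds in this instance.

(Weight=B90, Color=682): rows 1, 2 → Bin = M42, M42 ✓
(Weight=B59, Color=682): row 3 → Bin = M34 ✓
(Weight=B90, Color=686): rows 4, 7 → Bin = M69, M69 ✓
(Weight=B63, Color=680): row 5 → Bin = M98 ✓
(Weight=B63, Color=677): rows 6, 11 → Bin = M33, M33 ✓
(Weight=B63, Color=681): row 8 → Bin = M78 ✓
(Weight=B63, Color=682): rows 9, 12 → Bin takes values {M98, M74} — violation
(Weight=B59, Color=686): row 10 → Bin = M22 ✓
(Weight=B63, Color=686): row 13 → Bin = M45 ✓
(Weight=B90, Color=677): row 14 → Bin = M74 ✓
Two rows agree on {Weight, Color} but differ on Bin, so {Weight, Color} → Bin does not hold.

No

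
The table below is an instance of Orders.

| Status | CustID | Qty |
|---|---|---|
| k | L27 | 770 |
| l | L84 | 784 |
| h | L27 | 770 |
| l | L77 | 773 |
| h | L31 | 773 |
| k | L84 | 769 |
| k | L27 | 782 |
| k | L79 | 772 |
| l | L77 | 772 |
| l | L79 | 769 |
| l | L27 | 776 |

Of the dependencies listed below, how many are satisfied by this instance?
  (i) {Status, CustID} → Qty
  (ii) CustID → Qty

0

(i) {Status, CustID} → Qty: (Status=k, CustID=L27): 2 rows → Qty takes values {770, 782} — violation; (Status=l, CustID=L77): 2 rows → Qty takes values {773, 772} — violation — fails.
(ii) CustID → Qty: CustID=L27: 4 rows → Qty takes values {770, 782, 776} — violation; CustID=L84: 2 rows → Qty takes values {784, 769} — violation; CustID=L77: 2 rows → Qty takes values {773, 772} — violation; CustID=L79: 2 rows → Qty takes values {772, 769} — violation — fails.
None of the 2 dependencies hold.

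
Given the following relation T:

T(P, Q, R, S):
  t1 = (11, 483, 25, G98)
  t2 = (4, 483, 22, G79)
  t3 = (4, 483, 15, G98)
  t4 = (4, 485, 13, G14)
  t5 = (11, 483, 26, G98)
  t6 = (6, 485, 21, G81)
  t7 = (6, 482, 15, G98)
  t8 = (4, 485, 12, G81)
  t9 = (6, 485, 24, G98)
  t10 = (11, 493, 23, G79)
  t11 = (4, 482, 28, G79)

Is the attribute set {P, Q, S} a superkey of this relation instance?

No

Rows 1 and 5 have the same {P, Q, S} value (P=11, Q=483, S=G98) but are distinct tuples, so {P, Q, S} does not determine every attribute — not a superkey.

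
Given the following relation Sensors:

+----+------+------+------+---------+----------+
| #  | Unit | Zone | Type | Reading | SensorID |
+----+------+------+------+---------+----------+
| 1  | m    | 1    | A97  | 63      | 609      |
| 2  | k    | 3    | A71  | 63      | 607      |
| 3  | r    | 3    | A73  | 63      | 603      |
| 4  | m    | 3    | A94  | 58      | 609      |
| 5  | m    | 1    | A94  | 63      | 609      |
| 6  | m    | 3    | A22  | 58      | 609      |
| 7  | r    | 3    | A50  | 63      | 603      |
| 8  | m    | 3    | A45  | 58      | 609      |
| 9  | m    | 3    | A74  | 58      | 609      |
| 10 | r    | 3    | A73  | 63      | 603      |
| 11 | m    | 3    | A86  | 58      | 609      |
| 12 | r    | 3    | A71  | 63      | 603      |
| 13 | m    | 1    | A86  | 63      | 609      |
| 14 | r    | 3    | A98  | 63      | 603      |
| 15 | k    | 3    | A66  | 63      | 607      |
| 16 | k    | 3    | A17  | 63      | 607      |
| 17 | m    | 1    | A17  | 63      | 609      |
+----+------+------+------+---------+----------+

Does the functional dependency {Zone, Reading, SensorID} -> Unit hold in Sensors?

Yes

(Zone=1, Reading=63, SensorID=609): rows 1, 5, 13, 17 → Unit = m, m, m, m ✓
(Zone=3, Reading=63, SensorID=607): rows 2, 15, 16 → Unit = k, k, k ✓
(Zone=3, Reading=63, SensorID=603): rows 3, 7, 10, 12, 14 → Unit = r, r, r, r, r ✓
(Zone=3, Reading=58, SensorID=609): rows 4, 6, 8, 9, 11 → Unit = m, m, m, m, m ✓
Every {Zone, Reading, SensorID} value is associated with a single Unit value, so {Zone, Reading, SensorID} -> Unit holds.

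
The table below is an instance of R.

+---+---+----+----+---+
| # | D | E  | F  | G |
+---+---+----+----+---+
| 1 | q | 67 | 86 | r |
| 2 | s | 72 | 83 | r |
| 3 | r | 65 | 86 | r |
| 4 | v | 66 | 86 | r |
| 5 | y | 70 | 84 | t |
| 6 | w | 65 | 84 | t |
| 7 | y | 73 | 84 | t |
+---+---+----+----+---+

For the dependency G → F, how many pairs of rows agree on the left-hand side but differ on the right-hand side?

3

G=r: violating pairs (1,2), (2,3), (2,4) — 3 pairs.
G=t: all 3 rows agree on F — 0 pairs.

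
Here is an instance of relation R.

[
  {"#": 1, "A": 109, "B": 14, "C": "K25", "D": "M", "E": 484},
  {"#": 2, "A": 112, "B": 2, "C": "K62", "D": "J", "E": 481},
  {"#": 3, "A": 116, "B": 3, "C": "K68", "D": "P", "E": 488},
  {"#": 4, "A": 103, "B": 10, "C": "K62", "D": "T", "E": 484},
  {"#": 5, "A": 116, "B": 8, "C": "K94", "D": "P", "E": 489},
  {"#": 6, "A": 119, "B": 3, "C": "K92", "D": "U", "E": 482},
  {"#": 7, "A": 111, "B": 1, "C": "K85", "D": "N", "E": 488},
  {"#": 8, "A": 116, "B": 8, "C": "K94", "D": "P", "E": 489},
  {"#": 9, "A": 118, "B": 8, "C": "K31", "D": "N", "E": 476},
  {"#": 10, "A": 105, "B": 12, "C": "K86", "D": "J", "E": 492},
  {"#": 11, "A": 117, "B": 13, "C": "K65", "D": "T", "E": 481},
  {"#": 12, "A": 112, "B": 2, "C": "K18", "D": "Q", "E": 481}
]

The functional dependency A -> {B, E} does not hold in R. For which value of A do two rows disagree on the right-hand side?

116

A=109: row 1 → {B,E} = (14, 484) ✓
A=112: rows 2, 12 → {B,E} = (2, 481), (2, 481) ✓
A=116: rows 3, 5, 8 → {B,E} takes values {(3, 488), (8, 489)} — violation
A=103: row 4 → {B,E} = (10, 484) ✓
A=119: row 6 → {B,E} = (3, 482) ✓
A=111: row 7 → {B,E} = (1, 488) ✓
A=118: row 9 → {B,E} = (8, 476) ✓
A=105: row 10 → {B,E} = (12, 492) ✓
A=117: row 11 → {B,E} = (13, 481) ✓
The only A value with inconsistent RHS is A=116.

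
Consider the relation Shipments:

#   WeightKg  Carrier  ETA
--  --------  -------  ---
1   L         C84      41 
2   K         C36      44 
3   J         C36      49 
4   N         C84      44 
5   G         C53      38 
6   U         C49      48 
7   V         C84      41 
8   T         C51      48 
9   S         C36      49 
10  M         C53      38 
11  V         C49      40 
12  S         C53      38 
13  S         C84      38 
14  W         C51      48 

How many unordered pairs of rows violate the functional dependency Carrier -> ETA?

8

Carrier=C84: violating pairs (1,4), (1,13), (4,7), (4,13), (7,13) — 5 pairs.
Carrier=C36: violating pairs (2,3), (2,9) — 2 pairs.
Carrier=C53: all 3 rows agree on ETA — 0 pairs.
Carrier=C49: violating pairs (6,11) — 1 pair.
Carrier=C51: all 2 rows agree on ETA — 0 pairs.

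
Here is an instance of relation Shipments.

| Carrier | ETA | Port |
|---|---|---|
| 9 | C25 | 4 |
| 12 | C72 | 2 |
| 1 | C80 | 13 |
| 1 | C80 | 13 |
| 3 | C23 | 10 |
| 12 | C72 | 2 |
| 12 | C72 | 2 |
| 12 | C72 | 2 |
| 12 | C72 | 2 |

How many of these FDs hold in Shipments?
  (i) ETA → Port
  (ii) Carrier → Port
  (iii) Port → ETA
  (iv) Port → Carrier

4

(i) ETA → Port: every LHS value maps to a single RHS value — holds.
(ii) Carrier → Port: every LHS value maps to a single RHS value — holds.
(iii) Port → ETA: every LHS value maps to a single RHS value — holds.
(iv) Port → Carrier: every LHS value maps to a single RHS value — holds.
4 of the 4 dependencies hold.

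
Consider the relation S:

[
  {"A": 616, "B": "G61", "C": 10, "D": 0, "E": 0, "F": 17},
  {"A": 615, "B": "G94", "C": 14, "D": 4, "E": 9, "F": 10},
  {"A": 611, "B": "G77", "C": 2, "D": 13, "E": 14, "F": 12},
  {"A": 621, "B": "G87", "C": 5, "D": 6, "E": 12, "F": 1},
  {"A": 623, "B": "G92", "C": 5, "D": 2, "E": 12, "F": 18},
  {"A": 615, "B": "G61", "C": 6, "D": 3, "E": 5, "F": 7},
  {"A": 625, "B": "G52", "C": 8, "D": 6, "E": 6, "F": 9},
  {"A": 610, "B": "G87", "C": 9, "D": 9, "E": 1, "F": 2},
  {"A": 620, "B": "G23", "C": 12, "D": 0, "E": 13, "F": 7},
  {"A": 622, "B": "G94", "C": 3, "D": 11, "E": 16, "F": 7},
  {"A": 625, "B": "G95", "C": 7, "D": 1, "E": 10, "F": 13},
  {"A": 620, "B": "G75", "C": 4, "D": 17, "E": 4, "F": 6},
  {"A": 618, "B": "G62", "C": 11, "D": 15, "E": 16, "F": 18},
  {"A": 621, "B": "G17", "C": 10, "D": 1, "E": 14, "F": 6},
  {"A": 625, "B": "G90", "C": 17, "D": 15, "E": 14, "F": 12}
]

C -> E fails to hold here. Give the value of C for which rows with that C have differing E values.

C=10: 2 rows → E takes values {0, 14} — violation
C=14: 1 row → E = 9 ✓
C=2: 1 row → E = 14 ✓
C=5: 2 rows → E = 12, 12 ✓
C=6: 1 row → E = 5 ✓
C=8: 1 row → E = 6 ✓
C=9: 1 row → E = 1 ✓
C=12: 1 row → E = 13 ✓
C=3: 1 row → E = 16 ✓
C=7: 1 row → E = 10 ✓
C=4: 1 row → E = 4 ✓
C=11: 1 row → E = 16 ✓
C=17: 1 row → E = 14 ✓
The only C value with inconsistent E is C=10.

10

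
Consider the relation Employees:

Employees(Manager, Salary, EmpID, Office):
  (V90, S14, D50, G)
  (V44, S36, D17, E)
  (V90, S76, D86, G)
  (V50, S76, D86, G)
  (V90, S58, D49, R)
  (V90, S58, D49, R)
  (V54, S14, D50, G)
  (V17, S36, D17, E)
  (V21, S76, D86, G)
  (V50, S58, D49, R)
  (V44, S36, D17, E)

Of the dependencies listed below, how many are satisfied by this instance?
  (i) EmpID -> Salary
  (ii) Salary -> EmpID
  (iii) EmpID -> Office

(i) EmpID -> Salary: every LHS value maps to a single RHS value — holds.
(ii) Salary -> EmpID: every LHS value maps to a single RHS value — holds.
(iii) EmpID -> Office: every LHS value maps to a single RHS value — holds.
3 of the 3 dependencies hold.

3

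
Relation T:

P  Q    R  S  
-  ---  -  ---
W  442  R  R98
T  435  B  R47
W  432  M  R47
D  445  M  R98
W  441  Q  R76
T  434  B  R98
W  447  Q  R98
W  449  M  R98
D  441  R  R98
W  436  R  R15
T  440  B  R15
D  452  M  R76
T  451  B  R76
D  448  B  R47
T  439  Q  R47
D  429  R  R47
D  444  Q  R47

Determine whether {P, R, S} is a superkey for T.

All 17 rows have distinct {P, R, S} values, so {P, R, S} → (all attributes) holds and {P, R, S} is a superkey.

Yes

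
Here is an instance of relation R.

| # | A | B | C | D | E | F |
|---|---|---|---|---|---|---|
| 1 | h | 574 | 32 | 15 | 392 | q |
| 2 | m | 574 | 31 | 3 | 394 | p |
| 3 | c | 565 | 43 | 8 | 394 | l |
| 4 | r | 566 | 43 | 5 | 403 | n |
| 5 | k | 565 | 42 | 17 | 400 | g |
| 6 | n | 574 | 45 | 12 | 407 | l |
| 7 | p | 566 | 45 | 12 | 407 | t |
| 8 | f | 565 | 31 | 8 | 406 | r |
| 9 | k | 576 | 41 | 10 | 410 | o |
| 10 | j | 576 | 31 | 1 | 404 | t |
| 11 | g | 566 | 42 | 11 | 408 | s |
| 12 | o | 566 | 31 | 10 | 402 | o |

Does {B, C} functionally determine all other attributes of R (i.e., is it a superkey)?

All 12 rows have distinct {B, C} values, so {B, C} → (all attributes) holds and {B, C} is a superkey.

Yes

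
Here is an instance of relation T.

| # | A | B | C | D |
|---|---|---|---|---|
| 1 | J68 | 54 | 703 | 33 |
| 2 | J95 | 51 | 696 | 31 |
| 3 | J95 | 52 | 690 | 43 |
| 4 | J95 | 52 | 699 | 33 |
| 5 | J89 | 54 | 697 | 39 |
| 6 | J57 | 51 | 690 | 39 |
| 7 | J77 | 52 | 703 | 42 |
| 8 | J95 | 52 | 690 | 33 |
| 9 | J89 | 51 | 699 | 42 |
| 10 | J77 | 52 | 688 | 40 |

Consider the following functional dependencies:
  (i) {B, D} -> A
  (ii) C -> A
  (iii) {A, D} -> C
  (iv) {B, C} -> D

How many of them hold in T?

(i) {B, D} -> A: every LHS value maps to a single RHS value — holds.
(ii) C -> A: C=703: rows 1, 7 → A takes values {J68, J77} — violation; C=690: rows 3, 6, 8 → A takes values {J95, J57} — violation; C=699: rows 4, 9 → A takes values {J95, J89} — violation — fails.
(iii) {A, D} -> C: (A=J95, D=33): rows 4, 8 → C takes values {699, 690} — violation — fails.
(iv) {B, C} -> D: (B=52, C=690): rows 3, 8 → D takes values {43, 33} — violation — fails.
1 of the 4 dependencies holds.

1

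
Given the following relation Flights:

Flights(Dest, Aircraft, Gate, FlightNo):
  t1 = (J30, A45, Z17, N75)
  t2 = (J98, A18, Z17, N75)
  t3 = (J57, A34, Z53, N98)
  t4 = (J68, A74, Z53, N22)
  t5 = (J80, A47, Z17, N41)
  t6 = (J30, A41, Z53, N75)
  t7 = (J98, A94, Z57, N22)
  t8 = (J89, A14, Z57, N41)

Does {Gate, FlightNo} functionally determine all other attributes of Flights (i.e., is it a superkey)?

Rows 1 and 2 have the same {Gate, FlightNo} value (Gate=Z17, FlightNo=N75) but are distinct tuples, so {Gate, FlightNo} does not determine every attribute — not a superkey.

No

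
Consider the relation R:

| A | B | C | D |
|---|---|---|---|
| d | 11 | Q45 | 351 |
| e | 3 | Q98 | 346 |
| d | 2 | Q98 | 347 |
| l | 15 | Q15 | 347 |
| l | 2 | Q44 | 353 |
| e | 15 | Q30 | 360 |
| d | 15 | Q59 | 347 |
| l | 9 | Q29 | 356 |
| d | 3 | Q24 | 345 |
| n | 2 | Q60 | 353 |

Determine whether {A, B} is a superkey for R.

All 10 rows have distinct {A, B} values, so {A, B} → (all attributes) holds and {A, B} is a superkey.

Yes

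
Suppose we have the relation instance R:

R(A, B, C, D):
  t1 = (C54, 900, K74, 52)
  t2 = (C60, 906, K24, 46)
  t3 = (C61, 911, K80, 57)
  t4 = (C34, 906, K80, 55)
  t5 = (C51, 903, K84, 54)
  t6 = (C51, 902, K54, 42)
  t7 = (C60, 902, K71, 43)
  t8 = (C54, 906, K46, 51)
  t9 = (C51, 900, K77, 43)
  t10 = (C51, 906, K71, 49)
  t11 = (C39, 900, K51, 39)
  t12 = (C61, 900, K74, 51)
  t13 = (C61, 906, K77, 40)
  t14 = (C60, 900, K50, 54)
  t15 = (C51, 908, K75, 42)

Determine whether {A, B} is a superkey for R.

All 15 rows have distinct {A, B} values, so {A, B} → (all attributes) holds and {A, B} is a superkey.

Yes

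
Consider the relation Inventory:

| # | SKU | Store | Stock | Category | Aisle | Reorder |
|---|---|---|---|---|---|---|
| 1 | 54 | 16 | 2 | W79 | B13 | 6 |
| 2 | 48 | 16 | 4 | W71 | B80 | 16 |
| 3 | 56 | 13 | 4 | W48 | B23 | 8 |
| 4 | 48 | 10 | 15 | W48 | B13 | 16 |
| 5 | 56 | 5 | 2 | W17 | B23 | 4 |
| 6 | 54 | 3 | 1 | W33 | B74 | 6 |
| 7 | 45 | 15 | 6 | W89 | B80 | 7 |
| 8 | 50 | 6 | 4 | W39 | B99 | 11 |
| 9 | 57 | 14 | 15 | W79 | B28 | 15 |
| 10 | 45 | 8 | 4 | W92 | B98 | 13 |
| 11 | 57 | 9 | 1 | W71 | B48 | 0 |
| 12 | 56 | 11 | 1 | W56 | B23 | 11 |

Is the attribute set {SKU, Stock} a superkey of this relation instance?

All 12 rows have distinct {SKU, Stock} values, so {SKU, Stock} → (all attributes) holds and {SKU, Stock} is a superkey.

Yes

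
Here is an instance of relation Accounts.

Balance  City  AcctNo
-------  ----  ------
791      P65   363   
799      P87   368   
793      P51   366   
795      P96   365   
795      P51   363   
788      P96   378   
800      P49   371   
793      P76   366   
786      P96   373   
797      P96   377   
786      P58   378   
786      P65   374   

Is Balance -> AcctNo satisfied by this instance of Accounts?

Balance=791: 1 row → AcctNo = 363 ✓
Balance=799: 1 row → AcctNo = 368 ✓
Balance=793: 2 rows → AcctNo = 366, 366 ✓
Balance=795: 2 rows → AcctNo takes values {365, 363} — violation
Balance=788: 1 row → AcctNo = 378 ✓
Balance=800: 1 row → AcctNo = 371 ✓
Balance=786: 3 rows → AcctNo takes values {373, 378, 374} — violation
Balance=797: 1 row → AcctNo = 377 ✓
Two rows agree on Balance but differ on AcctNo, so Balance -> AcctNo does not hold.

No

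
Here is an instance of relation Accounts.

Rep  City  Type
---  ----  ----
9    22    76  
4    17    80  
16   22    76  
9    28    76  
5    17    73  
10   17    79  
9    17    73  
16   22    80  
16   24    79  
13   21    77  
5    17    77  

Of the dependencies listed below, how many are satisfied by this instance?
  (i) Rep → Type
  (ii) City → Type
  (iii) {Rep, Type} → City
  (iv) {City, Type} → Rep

0

(i) Rep → Type: Rep=9: 3 rows → Type takes values {76, 73} — violation; Rep=16: 3 rows → Type takes values {76, 80, 79} — violation; Rep=5: 2 rows → Type takes values {73, 77} — violation — fails.
(ii) City → Type: City=22: 3 rows → Type takes values {76, 80} — violation; City=17: 5 rows → Type takes values {80, 73, 79, 77} — violation — fails.
(iii) {Rep, Type} → City: (Rep=9, Type=76): 2 rows → City takes values {22, 28} — violation — fails.
(iv) {City, Type} → Rep: (City=22, Type=76): 2 rows → Rep takes values {9, 16} — violation; (City=17, Type=73): 2 rows → Rep takes values {5, 9} — violation — fails.
None of the 4 dependencies hold.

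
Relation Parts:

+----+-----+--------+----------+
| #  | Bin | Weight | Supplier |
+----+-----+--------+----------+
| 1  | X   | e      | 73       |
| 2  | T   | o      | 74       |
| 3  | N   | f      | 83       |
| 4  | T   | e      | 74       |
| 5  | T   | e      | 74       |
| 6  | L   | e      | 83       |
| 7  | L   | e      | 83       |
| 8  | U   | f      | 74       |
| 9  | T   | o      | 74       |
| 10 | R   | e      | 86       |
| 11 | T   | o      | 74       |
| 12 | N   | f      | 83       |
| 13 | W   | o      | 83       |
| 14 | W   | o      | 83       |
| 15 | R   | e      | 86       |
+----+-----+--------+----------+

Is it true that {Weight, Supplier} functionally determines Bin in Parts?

(Weight=e, Supplier=73): row 1 → Bin = X ✓
(Weight=o, Supplier=74): rows 2, 9, 11 → Bin = T, T, T ✓
(Weight=f, Supplier=83): rows 3, 12 → Bin = N, N ✓
(Weight=e, Supplier=74): rows 4, 5 → Bin = T, T ✓
(Weight=e, Supplier=83): rows 6, 7 → Bin = L, L ✓
(Weight=f, Supplier=74): row 8 → Bin = U ✓
(Weight=e, Supplier=86): rows 10, 15 → Bin = R, R ✓
(Weight=o, Supplier=83): rows 13, 14 → Bin = W, W ✓
Every {Weight, Supplier} value is associated with a single Bin value, so {Weight, Supplier} → Bin holds.

Yes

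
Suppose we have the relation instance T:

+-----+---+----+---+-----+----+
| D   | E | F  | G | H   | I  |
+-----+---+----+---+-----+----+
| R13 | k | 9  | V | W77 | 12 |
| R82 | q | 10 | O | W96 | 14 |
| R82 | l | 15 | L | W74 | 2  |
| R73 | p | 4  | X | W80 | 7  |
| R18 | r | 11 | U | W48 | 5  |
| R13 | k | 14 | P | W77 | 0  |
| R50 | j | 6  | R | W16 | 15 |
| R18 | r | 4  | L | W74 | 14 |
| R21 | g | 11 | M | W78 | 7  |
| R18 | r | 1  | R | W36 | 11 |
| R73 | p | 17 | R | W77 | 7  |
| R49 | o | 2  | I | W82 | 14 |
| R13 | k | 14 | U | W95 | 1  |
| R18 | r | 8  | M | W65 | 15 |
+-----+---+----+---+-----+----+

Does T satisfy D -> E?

D=R13: 3 rows → E = k, k, k ✓
D=R82: 2 rows → E takes values {q, l} — violation
D=R73: 2 rows → E = p, p ✓
D=R18: 4 rows → E = r, r, r, r ✓
D=R50: 1 row → E = j ✓
D=R21: 1 row → E = g ✓
D=R49: 1 row → E = o ✓
Two rows agree on D but differ on E, so D -> E does not hold.

No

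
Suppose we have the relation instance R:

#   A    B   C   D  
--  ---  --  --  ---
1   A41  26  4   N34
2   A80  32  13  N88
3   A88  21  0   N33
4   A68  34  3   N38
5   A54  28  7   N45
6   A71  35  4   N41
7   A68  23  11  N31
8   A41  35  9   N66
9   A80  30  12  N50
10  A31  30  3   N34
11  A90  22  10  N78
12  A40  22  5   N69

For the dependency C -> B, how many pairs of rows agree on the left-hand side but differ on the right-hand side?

2

C=4: violating pairs (1,6) — 1 pair.
C=3: violating pairs (4,10) — 1 pair.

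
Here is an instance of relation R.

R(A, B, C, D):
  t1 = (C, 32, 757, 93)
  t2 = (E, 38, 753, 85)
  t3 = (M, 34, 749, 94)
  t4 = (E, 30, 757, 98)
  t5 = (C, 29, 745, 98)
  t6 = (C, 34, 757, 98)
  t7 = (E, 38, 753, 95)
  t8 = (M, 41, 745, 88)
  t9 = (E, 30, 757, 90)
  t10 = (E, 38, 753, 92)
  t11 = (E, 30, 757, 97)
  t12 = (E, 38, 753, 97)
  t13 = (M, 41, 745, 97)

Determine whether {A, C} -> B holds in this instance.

(A=C, C=757): rows 1, 6 → B takes values {32, 34} — violation
(A=E, C=753): rows 2, 7, 10, 12 → B = 38, 38, 38, 38 ✓
(A=M, C=749): row 3 → B = 34 ✓
(A=E, C=757): rows 4, 9, 11 → B = 30, 30, 30 ✓
(A=C, C=745): row 5 → B = 29 ✓
(A=M, C=745): rows 8, 13 → B = 41, 41 ✓
Two rows agree on {A, C} but differ on B, so {A, C} -> B does not hold.

No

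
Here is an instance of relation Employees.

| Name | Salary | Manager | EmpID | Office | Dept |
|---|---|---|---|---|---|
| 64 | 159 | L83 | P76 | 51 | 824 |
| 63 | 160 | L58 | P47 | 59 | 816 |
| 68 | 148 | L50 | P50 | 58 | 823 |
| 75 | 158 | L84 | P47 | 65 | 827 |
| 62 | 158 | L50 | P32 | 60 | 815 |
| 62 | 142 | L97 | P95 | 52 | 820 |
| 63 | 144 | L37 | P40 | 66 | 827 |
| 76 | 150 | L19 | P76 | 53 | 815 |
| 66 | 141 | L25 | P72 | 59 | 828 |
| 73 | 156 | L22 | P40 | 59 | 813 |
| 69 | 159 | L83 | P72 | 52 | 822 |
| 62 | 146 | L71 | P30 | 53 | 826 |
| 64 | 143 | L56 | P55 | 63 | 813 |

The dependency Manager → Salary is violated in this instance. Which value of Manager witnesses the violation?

L50

Manager=L83: 2 rows → Salary = 159, 159 ✓
Manager=L58: 1 row → Salary = 160 ✓
Manager=L50: 2 rows → Salary takes values {148, 158} — violation
Manager=L84: 1 row → Salary = 158 ✓
Manager=L97: 1 row → Salary = 142 ✓
Manager=L37: 1 row → Salary = 144 ✓
Manager=L19: 1 row → Salary = 150 ✓
Manager=L25: 1 row → Salary = 141 ✓
Manager=L22: 1 row → Salary = 156 ✓
Manager=L71: 1 row → Salary = 146 ✓
Manager=L56: 1 row → Salary = 143 ✓
The only Manager value with inconsistent Salary is Manager=L50.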